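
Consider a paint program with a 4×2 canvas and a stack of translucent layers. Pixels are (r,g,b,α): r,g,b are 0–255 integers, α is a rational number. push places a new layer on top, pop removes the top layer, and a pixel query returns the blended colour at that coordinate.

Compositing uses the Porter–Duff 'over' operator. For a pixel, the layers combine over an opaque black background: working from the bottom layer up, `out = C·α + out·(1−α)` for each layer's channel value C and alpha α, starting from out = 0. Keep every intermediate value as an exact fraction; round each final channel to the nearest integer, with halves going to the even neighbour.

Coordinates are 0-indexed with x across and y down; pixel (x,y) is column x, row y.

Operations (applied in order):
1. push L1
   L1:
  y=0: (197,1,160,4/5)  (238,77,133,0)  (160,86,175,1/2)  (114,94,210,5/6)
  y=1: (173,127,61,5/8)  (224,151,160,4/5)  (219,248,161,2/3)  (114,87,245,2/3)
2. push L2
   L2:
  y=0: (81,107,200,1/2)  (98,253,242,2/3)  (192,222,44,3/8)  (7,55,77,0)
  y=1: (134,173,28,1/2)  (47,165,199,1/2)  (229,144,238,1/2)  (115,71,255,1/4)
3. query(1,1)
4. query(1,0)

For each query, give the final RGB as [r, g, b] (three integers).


at x=1,y=1 over L1,L2:
after L1 α=4/5: [896/5, 604/5, 128]
after L2 α=1/2: [1131/10, 1429/10, 327/2]
= [113, 143, 164]

(1,0) stack=L1,L2; from [0,0,0]:
after L1 α=0: [0, 0, 0]
after L2 α=2/3: [196/3, 506/3, 484/3]
= [65, 169, 161]


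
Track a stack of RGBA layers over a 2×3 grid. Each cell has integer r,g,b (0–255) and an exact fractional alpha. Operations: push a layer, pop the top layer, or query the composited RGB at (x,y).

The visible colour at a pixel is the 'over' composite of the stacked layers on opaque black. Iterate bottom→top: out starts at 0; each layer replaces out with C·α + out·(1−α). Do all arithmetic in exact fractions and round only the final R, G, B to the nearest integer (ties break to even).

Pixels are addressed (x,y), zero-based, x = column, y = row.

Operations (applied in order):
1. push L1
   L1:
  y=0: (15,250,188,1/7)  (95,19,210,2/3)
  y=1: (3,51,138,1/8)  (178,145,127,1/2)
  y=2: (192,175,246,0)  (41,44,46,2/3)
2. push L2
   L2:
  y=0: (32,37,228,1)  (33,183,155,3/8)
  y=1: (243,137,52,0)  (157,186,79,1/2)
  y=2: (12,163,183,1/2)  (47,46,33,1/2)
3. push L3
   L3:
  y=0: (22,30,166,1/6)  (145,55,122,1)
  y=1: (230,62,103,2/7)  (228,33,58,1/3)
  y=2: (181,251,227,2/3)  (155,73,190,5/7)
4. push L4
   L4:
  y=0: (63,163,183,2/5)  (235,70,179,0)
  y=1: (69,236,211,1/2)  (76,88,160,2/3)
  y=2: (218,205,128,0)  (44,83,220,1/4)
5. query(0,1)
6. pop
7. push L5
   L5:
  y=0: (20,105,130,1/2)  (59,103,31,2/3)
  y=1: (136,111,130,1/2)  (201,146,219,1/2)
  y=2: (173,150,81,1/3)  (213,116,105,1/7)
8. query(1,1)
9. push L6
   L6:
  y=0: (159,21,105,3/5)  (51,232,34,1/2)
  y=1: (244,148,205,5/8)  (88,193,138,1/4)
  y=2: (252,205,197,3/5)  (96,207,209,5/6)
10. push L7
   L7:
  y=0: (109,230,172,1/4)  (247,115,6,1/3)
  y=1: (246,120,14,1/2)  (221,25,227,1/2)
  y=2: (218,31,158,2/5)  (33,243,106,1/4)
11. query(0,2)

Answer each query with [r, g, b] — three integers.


(0,1) stack=L1,L2,L3,L4; from [0,0,0]:
+L1 (α=1/8) → [3/8, 51/8, 69/4]
+L2 (α=0) → [3/8, 51/8, 69/4]
+L3 (α=2/7) → [3695/56, 1247/56, 167/4]
+L4 (α=1/2) → [7559/112, 14463/112, 1011/8]
→ [67, 129, 126]

(1,1) stack=L1,L2,L3,L5; from [0,0,0]:
after L1 α=1/2: [89, 145/2, 127/2]
after L2 α=1/2: [123, 517/4, 285/4]
after L3 α=1/3: [158, 583/6, 401/6]
after L5 α=1/2: [359/2, 1459/12, 1715/12]
rounded: [180, 122, 143]

(0,2) stack=L1,L2,L3,L5,L6,L7; from [0,0,0]:
L1 α=0: [0, 0, 0]
L2 α=1/2: [6, 163/2, 183/2]
L3 α=2/3: [368/3, 389/2, 1091/6]
L5 α=1/3: [1255/9, 539/3, 1334/9]
L6 α=3/5: [9314/45, 2923/15, 7987/45]
L7 α=2/5: [15854/75, 3233/25, 12727/75]
→ [211, 129, 170]


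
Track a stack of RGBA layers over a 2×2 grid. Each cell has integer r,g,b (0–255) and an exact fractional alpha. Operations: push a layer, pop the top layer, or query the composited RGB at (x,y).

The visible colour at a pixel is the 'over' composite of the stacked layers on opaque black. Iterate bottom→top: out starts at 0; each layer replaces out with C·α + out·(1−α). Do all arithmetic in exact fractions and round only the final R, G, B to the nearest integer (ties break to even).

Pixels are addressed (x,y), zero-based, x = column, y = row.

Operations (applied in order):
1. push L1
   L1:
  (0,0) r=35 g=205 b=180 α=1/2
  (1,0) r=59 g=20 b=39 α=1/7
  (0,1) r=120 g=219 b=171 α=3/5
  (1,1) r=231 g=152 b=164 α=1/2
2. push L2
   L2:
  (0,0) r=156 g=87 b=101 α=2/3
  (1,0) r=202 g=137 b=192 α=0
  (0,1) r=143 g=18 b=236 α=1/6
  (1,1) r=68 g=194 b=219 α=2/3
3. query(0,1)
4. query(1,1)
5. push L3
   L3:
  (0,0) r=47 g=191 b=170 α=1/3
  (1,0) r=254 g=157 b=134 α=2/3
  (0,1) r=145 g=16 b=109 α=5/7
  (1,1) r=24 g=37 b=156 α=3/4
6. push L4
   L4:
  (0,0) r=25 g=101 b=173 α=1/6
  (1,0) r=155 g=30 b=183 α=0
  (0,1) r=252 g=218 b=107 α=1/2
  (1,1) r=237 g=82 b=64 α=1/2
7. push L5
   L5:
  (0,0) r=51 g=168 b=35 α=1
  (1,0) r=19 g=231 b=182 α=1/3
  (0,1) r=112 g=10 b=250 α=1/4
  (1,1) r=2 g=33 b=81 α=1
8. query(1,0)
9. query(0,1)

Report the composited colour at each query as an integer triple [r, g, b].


(0,1) stack=L1,L2; from [0,0,0]:
+L1 (α=3/5) → [72, 657/5, 513/5]
+L2 (α=1/6) → [503/6, 225/2, 749/6]
→ [84, 112, 125]

at x=1,y=1 over L1,L2:
+L1 (α=1/2) → [231/2, 76, 82]
+L2 (α=2/3) → [503/6, 464/3, 520/3]
rounded: [84, 155, 173]

(1,0) stack=L1,L2,L3,L4,L5; from [0,0,0]:
L1 α=1/7: [59/7, 20/7, 39/7]
L2 α=0: [59/7, 20/7, 39/7]
L3 α=2/3: [1205/7, 2218/21, 1915/21]
L4 α=0: [1205/7, 2218/21, 1915/21]
L5 α=1/3: [2543/21, 9287/63, 7652/63]
→ [121, 147, 121]

(0,1) stack=L1,L2,L3,L4,L5; from [0,0,0]:
L1 α=3/5: [72, 657/5, 513/5]
L2 α=1/6: [503/6, 225/2, 749/6]
L3 α=5/7: [2678/21, 305/7, 2384/21]
L4 α=1/2: [3985/21, 1831/14, 4631/42]
L5 α=1/4: [4769/28, 5633/56, 8131/56]
→ [170, 101, 145]


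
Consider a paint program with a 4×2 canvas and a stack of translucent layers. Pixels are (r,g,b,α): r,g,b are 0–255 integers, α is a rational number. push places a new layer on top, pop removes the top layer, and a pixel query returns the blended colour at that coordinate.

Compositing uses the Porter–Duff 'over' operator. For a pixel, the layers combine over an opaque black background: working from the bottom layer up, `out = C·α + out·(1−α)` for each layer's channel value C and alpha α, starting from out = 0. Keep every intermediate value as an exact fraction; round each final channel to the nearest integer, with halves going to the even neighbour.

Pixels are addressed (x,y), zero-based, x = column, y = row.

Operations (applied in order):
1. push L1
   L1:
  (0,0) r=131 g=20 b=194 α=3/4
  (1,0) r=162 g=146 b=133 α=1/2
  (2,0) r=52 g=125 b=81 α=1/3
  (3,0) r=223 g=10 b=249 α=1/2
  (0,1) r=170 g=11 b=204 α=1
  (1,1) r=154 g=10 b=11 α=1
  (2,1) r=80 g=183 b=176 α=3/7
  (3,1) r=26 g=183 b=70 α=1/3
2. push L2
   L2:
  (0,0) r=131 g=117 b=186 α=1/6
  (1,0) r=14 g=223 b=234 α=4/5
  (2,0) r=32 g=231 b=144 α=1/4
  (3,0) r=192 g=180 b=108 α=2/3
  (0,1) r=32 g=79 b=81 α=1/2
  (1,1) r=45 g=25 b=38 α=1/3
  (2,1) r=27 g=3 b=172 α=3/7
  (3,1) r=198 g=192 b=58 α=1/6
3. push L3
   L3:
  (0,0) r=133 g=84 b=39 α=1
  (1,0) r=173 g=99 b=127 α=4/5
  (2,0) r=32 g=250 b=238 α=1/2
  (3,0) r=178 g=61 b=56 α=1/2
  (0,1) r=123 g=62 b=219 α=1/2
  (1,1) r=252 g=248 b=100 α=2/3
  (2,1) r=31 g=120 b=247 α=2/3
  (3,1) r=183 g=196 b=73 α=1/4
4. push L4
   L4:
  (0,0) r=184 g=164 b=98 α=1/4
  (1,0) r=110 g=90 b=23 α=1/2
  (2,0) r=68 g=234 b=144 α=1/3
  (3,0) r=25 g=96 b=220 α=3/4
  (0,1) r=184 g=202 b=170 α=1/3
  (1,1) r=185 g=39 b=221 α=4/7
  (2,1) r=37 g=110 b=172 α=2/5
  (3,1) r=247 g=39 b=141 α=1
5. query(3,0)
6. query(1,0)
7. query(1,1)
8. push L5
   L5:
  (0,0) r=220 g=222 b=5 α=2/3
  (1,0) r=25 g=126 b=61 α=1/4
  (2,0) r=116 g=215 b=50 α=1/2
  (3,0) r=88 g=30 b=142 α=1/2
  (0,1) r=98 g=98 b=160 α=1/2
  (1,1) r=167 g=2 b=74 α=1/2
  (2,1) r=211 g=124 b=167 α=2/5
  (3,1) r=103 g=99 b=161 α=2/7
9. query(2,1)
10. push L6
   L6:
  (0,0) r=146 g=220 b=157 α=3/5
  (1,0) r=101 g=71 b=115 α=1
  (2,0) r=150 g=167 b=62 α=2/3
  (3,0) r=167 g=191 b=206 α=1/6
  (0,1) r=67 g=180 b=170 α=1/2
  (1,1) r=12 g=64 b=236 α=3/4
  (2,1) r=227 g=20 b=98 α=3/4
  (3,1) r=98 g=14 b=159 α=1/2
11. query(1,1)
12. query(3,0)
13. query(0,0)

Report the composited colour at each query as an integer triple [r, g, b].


query (3,0) [L1,L2,L3,L4] — begin 0,0,0
L1 α=1/2: [223/2, 5, 249/2]
L2 α=2/3: [991/6, 365/3, 227/2]
L3 α=1/2: [2059/12, 274/3, 339/4]
L4 α=3/4: [2959/48, 569/6, 2979/16]
= [62, 95, 186]

query (1,0) [L1,L2,L3,L4] — begin 0,0,0
after L1 α=1/2: [81, 73, 133/2]
after L2 α=4/5: [137/5, 193, 401/2]
after L3 α=4/5: [3597/25, 589/5, 1417/10]
after L4 α=1/2: [6347/50, 1039/10, 1647/20]
→ [127, 104, 82]

(1,1) stack=L1,L2,L3,L4; from [0,0,0]:
after L1 α=1: [154, 10, 11]
after L2 α=1/3: [353/3, 15, 20]
after L3 α=2/3: [1865/9, 511/3, 220/3]
after L4 α=4/7: [4085/21, 667/7, 1104/7]
→ [195, 95, 158]

(2,1) stack=L1,L2,L3,L4,L5; from [0,0,0]:
after L1 α=3/7: [240/7, 549/7, 528/7]
after L2 α=3/7: [1527/49, 2259/49, 5724/49]
after L3 α=2/3: [4565/147, 4673/49, 29930/147]
after L4 α=2/5: [8191/245, 24799/245, 46786/245]
after L5 α=2/5: [127963/1225, 135157/1225, 222188/1225]
→ [104, 110, 181]

query (1,1) [L1,L2,L3,L4,L5,L6] — begin 0,0,0
L1 α=1: [154, 10, 11]
L2 α=1/3: [353/3, 15, 20]
L3 α=2/3: [1865/9, 511/3, 220/3]
L4 α=4/7: [4085/21, 667/7, 1104/7]
L5 α=1/2: [3796/21, 681/14, 811/7]
L6 α=3/4: [1138/21, 3369/56, 5767/28]
rounded: [54, 60, 206]

query (3,0) [L1,L2,L3,L4,L5,L6] — begin 0,0,0
+L1 (α=1/2) → [223/2, 5, 249/2]
+L2 (α=2/3) → [991/6, 365/3, 227/2]
+L3 (α=1/2) → [2059/12, 274/3, 339/4]
+L4 (α=3/4) → [2959/48, 569/6, 2979/16]
+L5 (α=1/2) → [7183/96, 749/12, 5251/32]
+L6 (α=1/6) → [51947/576, 6037/72, 10949/64]
rounded: [90, 84, 171]

(0,0) stack=L1,L2,L3,L4,L5,L6; from [0,0,0]:
L1 α=3/4: [393/4, 15, 291/2]
L2 α=1/6: [2489/24, 32, 609/4]
L3 α=1: [133, 84, 39]
L4 α=1/4: [583/4, 104, 215/4]
L5 α=2/3: [781/4, 548/3, 85/4]
L6 α=3/5: [1657/10, 3076/15, 1027/10]
rounded: [166, 205, 103]


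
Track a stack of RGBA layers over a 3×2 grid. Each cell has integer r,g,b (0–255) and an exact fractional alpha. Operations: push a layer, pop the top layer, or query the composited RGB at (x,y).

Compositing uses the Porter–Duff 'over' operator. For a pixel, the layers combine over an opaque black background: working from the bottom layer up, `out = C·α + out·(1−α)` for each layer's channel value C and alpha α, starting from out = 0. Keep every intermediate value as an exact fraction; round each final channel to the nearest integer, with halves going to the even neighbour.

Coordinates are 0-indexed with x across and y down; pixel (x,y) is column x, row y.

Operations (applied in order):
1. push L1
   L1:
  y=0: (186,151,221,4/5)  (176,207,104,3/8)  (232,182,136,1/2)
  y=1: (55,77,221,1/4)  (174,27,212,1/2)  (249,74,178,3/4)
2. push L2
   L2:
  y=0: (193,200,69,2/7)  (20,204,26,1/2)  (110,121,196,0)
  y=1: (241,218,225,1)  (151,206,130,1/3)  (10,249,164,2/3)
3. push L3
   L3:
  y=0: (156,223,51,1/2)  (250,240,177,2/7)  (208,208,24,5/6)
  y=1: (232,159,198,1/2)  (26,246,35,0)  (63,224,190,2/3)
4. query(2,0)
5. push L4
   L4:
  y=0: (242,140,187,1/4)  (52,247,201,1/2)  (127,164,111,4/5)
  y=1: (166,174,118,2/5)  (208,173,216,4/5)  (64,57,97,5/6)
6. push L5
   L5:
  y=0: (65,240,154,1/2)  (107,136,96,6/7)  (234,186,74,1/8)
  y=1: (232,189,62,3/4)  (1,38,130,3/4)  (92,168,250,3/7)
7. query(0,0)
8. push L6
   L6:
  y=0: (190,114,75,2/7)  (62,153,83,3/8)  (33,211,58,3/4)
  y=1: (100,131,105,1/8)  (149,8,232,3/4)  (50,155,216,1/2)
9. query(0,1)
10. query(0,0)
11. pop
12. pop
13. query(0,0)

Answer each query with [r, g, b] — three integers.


query (2,0) [L1,L2,L3] — begin 0,0,0
+L1 (α=1/2) → [116, 91, 68]
+L2 (α=0) → [116, 91, 68]
+L3 (α=5/6) → [578/3, 377/2, 94/3]
→ [193, 188, 31]

(0,0) stack=L1,L2,L3,L4,L5; from [0,0,0]:
after L1 α=4/5: [744/5, 604/5, 884/5]
after L2 α=2/7: [1130/7, 1004/7, 146]
after L3 α=1/2: [1111/7, 2565/14, 197/2]
after L4 α=1/4: [5027/28, 9655/56, 965/8]
after L5 α=1/2: [6847/56, 23095/112, 2197/16]
= [122, 206, 137]

query (0,1) [L1,L2,L3,L4,L5,L6] — begin 0,0,0
L1 α=1/4: [55/4, 77/4, 221/4]
L2 α=1: [241, 218, 225]
L3 α=1/2: [473/2, 377/2, 423/2]
L4 α=2/5: [2083/10, 1827/10, 1741/10]
L5 α=3/4: [9043/40, 7497/40, 3601/40]
L6 α=1/8: [67301/320, 57719/320, 29407/320]
rounded: [210, 180, 92]

at x=0,y=0 over L1,L2,L3,L4,L5,L6:
+L1 (α=4/5) → [744/5, 604/5, 884/5]
+L2 (α=2/7) → [1130/7, 1004/7, 146]
+L3 (α=1/2) → [1111/7, 2565/14, 197/2]
+L4 (α=1/4) → [5027/28, 9655/56, 965/8]
+L5 (α=1/2) → [6847/56, 23095/112, 2197/16]
+L6 (α=2/7) → [55515/392, 141011/784, 13385/112]
→ [142, 180, 120]

query (0,0) [L1,L2,L3,L4] — begin 0,0,0
after L1 α=4/5: [744/5, 604/5, 884/5]
after L2 α=2/7: [1130/7, 1004/7, 146]
after L3 α=1/2: [1111/7, 2565/14, 197/2]
after L4 α=1/4: [5027/28, 9655/56, 965/8]
→ [180, 172, 121]


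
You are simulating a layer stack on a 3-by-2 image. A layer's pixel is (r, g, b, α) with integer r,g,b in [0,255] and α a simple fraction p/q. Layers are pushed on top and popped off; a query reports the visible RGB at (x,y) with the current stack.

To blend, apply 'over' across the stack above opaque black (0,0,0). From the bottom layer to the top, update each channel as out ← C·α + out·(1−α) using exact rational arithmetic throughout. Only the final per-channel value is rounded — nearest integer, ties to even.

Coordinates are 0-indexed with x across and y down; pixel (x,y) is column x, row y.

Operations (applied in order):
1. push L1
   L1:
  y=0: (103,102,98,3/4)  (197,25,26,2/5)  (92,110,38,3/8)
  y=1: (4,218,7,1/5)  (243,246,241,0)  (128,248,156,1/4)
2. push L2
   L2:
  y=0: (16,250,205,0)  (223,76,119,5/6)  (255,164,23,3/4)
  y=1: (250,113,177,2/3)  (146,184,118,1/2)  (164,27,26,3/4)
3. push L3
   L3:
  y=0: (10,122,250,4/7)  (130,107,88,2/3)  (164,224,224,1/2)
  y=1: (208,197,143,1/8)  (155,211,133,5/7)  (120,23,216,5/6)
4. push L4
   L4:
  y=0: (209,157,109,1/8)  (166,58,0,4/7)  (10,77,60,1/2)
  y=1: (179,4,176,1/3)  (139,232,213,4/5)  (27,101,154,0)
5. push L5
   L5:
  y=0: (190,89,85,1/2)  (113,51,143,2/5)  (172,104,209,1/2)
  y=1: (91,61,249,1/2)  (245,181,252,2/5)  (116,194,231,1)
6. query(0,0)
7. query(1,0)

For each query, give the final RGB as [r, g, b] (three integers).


(0,0) stack=L1,L2,L3,L4,L5; from [0,0,0]:
+L1 (α=3/4) → [309/4, 153/2, 147/2]
+L2 (α=0) → [309/4, 153/2, 147/2]
+L3 (α=4/7) → [1087/28, 205/2, 2441/14]
+L4 (α=1/8) → [1923/32, 1749/16, 2659/16]
+L5 (α=1/2) → [8003/64, 3173/32, 4019/32]
rounded: [125, 99, 126]

query (1,0) [L1,L2,L3,L4,L5] — begin 0,0,0
after L1 α=2/5: [394/5, 10, 52/5]
after L2 α=5/6: [5969/30, 65, 1009/10]
after L3 α=2/3: [13769/90, 93, 923/10]
after L4 α=4/7: [33689/210, 73, 2769/70]
after L5 α=2/5: [49509/350, 321/5, 28327/350]
rounded: [141, 64, 81]


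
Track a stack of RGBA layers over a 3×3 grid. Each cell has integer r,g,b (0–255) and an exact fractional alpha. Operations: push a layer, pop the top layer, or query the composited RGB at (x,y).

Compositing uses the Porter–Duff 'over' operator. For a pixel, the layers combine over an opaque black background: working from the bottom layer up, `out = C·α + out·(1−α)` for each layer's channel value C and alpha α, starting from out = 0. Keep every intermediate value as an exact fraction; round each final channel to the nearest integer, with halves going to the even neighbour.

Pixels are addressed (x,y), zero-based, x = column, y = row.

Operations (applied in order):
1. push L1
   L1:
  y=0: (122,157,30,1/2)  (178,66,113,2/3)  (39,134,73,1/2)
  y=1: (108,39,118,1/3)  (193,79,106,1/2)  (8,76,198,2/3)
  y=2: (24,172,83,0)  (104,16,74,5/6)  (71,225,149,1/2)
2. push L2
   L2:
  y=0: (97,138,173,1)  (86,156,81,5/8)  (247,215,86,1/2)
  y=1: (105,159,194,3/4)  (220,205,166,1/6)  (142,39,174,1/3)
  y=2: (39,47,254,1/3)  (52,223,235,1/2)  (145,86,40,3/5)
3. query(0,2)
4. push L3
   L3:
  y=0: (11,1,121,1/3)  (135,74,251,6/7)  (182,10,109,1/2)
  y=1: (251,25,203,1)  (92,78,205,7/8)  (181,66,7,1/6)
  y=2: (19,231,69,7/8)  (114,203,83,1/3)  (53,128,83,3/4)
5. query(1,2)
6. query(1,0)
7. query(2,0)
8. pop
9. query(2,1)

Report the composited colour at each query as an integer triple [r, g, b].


(0,2) stack=L1,L2; from [0,0,0]:
after L1 α=0: [0, 0, 0]
after L2 α=1/3: [13, 47/3, 254/3]
rounded: [13, 16, 85]

(1,2) stack=L1,L2,L3; from [0,0,0]:
+L1 (α=5/6) → [260/3, 40/3, 185/3]
+L2 (α=1/2) → [208/3, 709/6, 445/3]
+L3 (α=1/3) → [758/9, 1318/9, 1139/9]
rounded: [84, 146, 127]

query (1,0) [L1,L2,L3] — begin 0,0,0
+L1 (α=2/3) → [356/3, 44, 226/3]
+L2 (α=5/8) → [393/4, 114, 631/8]
+L3 (α=6/7) → [519/4, 558/7, 12679/56]
= [130, 80, 226]

at x=2,y=0 over L1,L2,L3:
+L1 (α=1/2) → [39/2, 67, 73/2]
+L2 (α=1/2) → [533/4, 141, 245/4]
+L3 (α=1/2) → [1261/8, 151/2, 681/8]
= [158, 76, 85]

query (2,1) [L1,L2] — begin 0,0,0
after L1 α=2/3: [16/3, 152/3, 132]
after L2 α=1/3: [458/9, 421/9, 146]
→ [51, 47, 146]


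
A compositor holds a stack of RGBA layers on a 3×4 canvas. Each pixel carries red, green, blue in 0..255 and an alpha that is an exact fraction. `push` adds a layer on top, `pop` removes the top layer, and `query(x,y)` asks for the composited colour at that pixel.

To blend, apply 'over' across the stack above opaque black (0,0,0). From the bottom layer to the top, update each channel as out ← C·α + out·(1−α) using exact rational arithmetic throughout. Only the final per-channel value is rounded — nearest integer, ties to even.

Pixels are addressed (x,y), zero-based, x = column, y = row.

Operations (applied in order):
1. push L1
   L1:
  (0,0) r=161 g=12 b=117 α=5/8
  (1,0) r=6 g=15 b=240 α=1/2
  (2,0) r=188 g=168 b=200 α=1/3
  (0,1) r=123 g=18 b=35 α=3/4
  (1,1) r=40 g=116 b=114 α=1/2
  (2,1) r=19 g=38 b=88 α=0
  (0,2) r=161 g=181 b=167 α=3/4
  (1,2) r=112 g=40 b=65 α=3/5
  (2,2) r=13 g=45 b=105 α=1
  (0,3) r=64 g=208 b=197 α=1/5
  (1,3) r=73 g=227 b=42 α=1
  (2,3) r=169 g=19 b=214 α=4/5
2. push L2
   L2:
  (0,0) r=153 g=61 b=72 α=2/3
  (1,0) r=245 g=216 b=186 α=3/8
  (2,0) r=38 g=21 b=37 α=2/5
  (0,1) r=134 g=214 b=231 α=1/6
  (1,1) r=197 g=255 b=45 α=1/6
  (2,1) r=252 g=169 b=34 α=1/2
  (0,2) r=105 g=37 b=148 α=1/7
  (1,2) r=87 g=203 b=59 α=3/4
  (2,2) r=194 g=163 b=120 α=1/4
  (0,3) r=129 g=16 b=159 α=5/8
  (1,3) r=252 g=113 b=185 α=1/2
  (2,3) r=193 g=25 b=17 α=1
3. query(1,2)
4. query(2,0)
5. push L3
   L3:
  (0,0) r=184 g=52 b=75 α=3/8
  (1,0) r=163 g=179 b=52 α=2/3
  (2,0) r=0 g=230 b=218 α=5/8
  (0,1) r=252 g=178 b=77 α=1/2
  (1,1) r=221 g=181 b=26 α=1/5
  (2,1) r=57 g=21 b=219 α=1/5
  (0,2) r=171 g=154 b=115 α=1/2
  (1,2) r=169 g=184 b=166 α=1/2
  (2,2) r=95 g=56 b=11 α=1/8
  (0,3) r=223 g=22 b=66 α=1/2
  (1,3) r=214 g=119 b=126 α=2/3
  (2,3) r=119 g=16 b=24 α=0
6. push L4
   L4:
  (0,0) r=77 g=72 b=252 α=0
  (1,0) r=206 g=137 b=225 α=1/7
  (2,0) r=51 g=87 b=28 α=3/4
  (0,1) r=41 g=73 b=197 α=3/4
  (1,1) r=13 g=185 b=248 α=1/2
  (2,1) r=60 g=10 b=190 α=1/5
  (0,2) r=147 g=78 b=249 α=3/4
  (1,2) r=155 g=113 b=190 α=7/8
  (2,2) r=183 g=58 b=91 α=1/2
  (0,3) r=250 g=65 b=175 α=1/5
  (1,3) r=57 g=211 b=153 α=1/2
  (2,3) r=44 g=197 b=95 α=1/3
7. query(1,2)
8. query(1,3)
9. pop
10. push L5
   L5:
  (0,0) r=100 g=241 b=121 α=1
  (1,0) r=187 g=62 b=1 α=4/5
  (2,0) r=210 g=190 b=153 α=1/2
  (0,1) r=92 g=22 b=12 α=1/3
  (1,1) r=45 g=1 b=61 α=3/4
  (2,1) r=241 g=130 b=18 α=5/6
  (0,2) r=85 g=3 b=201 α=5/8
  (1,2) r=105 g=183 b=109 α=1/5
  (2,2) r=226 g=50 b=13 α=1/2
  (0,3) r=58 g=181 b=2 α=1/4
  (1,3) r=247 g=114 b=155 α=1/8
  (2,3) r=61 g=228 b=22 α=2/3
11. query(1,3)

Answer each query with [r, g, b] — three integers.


query (1,2) [L1,L2] — begin 0,0,0
+L1 (α=3/5) → [336/5, 24, 39]
+L2 (α=3/4) → [1641/20, 633/4, 54]
rounded: [82, 158, 54]

query (2,0) [L1,L2] — begin 0,0,0
after L1 α=1/3: [188/3, 56, 200/3]
after L2 α=2/5: [264/5, 42, 274/5]
→ [53, 42, 55]

(1,2) stack=L1,L2,L3,L4; from [0,0,0]:
L1 α=3/5: [336/5, 24, 39]
L2 α=3/4: [1641/20, 633/4, 54]
L3 α=1/2: [5021/40, 1369/8, 110]
L4 α=7/8: [48421/320, 7697/64, 180]
rounded: [151, 120, 180]

(1,3) stack=L1,L2,L3,L4; from [0,0,0]:
L1 α=1: [73, 227, 42]
L2 α=1/2: [325/2, 170, 227/2]
L3 α=2/3: [1181/6, 136, 731/6]
L4 α=1/2: [1523/12, 347/2, 1649/12]
rounded: [127, 174, 137]

query (1,3) [L1,L2,L3,L5] — begin 0,0,0
L1 α=1: [73, 227, 42]
L2 α=1/2: [325/2, 170, 227/2]
L3 α=2/3: [1181/6, 136, 731/6]
L5 α=1/8: [9749/48, 533/4, 6047/48]
rounded: [203, 133, 126]


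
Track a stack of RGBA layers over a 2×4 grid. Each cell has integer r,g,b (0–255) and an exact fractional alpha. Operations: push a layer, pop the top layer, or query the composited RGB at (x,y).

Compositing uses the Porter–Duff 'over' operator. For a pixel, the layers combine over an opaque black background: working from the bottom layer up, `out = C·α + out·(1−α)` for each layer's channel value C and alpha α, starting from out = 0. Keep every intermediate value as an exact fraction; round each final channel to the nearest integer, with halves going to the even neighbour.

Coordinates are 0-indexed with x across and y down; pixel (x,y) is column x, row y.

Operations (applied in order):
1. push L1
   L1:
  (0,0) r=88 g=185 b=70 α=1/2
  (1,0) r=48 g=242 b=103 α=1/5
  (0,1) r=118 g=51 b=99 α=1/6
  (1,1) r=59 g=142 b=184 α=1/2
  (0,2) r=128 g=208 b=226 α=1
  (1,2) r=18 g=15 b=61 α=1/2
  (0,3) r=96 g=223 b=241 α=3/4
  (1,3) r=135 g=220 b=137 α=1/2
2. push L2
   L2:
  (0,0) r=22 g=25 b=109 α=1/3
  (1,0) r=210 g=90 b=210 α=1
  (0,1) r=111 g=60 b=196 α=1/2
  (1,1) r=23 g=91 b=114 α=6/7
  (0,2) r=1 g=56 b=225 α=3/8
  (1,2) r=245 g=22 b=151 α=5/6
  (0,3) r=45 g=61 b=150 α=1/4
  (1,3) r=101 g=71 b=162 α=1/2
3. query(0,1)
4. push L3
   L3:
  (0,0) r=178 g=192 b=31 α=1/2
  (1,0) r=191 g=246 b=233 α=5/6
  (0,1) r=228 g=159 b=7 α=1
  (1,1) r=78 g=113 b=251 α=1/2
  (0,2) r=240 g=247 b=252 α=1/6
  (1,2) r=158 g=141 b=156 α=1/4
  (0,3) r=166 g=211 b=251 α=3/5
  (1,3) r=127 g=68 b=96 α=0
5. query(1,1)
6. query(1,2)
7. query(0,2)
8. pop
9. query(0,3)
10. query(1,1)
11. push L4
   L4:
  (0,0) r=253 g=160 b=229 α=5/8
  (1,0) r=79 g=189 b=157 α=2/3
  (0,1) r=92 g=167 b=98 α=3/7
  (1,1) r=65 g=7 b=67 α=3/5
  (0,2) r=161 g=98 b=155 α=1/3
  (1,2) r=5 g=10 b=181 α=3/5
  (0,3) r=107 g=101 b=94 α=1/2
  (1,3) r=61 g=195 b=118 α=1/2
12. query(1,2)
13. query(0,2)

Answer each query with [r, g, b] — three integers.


at x=0,y=1 over L1,L2:
after L1 α=1/6: [59/3, 17/2, 33/2]
after L2 α=1/2: [196/3, 137/4, 425/4]
= [65, 34, 106]

(1,1) stack=L1,L2,L3; from [0,0,0]:
L1 α=1/2: [59/2, 71, 92]
L2 α=6/7: [335/14, 617/7, 776/7]
L3 α=1/2: [1427/28, 704/7, 2533/14]
rounded: [51, 101, 181]

query (1,2) [L1,L2,L3] — begin 0,0,0
+L1 (α=1/2) → [9, 15/2, 61/2]
+L2 (α=5/6) → [617/3, 235/12, 1571/12]
+L3 (α=1/4) → [775/4, 799/16, 2195/16]
→ [194, 50, 137]

(0,2) stack=L1,L2,L3; from [0,0,0]:
L1 α=1: [128, 208, 226]
L2 α=3/8: [643/8, 151, 1805/8]
L3 α=1/6: [5135/48, 167, 11041/48]
→ [107, 167, 230]

at x=0,y=3 over L1,L2:
+L1 (α=3/4) → [72, 669/4, 723/4]
+L2 (α=1/4) → [261/4, 2251/16, 2769/16]
= [65, 141, 173]

at x=1,y=1 over L1,L2:
after L1 α=1/2: [59/2, 71, 92]
after L2 α=6/7: [335/14, 617/7, 776/7]
rounded: [24, 88, 111]

at x=1,y=2 over L1,L2,L4:
+L1 (α=1/2) → [9, 15/2, 61/2]
+L2 (α=5/6) → [617/3, 235/12, 1571/12]
+L4 (α=3/5) → [1279/15, 83/6, 4829/30]
rounded: [85, 14, 161]

(0,2) stack=L1,L2,L4; from [0,0,0]:
L1 α=1: [128, 208, 226]
L2 α=3/8: [643/8, 151, 1805/8]
L4 α=1/3: [429/4, 400/3, 2425/12]
→ [107, 133, 202]


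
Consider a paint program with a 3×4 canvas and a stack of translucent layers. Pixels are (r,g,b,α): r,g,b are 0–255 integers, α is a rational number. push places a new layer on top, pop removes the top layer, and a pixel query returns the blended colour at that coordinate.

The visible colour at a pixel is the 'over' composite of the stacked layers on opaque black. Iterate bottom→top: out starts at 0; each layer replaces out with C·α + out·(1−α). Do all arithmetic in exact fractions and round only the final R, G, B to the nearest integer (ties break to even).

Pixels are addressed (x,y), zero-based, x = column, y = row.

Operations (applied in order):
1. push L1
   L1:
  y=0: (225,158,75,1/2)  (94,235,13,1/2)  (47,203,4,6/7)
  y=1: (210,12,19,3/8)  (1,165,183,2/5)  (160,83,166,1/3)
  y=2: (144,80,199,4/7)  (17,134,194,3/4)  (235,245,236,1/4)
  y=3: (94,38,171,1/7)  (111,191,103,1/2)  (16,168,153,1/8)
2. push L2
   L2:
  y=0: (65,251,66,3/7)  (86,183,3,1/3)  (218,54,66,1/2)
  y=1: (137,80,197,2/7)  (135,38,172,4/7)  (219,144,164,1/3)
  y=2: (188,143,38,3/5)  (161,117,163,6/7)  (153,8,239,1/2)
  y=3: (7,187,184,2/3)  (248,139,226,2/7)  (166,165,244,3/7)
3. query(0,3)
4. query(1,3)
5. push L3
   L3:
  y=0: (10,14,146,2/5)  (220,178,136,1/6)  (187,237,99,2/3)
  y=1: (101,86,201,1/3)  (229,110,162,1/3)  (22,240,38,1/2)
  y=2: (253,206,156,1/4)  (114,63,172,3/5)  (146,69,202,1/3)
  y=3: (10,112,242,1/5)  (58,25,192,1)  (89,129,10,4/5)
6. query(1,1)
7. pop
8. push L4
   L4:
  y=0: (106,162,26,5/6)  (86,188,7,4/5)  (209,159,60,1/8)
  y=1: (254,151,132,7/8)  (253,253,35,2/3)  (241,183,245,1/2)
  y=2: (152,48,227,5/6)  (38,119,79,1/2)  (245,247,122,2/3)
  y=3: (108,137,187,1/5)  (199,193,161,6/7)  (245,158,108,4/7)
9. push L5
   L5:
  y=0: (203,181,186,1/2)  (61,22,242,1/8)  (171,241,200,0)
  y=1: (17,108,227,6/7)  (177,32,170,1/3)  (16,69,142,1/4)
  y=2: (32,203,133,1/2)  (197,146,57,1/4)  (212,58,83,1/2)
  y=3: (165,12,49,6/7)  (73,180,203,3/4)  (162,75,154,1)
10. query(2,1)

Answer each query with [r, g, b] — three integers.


query (0,3) [L1,L2] — begin 0,0,0
after L1 α=1/7: [94/7, 38/7, 171/7]
after L2 α=2/3: [64/7, 2656/21, 2747/21]
→ [9, 126, 131]

at x=1,y=3 over L1,L2:
+L1 (α=1/2) → [111/2, 191/2, 103/2]
+L2 (α=2/7) → [221/2, 1511/14, 1419/14]
= [110, 108, 101]

at x=1,y=1 over L1,L2,L3:
after L1 α=2/5: [2/5, 66, 366/5]
after L2 α=4/7: [2706/35, 50, 4538/35]
after L3 α=1/3: [13427/105, 70, 14746/105]
rounded: [128, 70, 140]

query (2,1) [L1,L2,L4,L5] — begin 0,0,0
+L1 (α=1/3) → [160/3, 83/3, 166/3]
+L2 (α=1/3) → [977/9, 598/9, 824/9]
+L4 (α=1/2) → [1573/9, 2245/18, 3029/18]
+L5 (α=1/4) → [1621/12, 2659/24, 3881/24]
= [135, 111, 162]


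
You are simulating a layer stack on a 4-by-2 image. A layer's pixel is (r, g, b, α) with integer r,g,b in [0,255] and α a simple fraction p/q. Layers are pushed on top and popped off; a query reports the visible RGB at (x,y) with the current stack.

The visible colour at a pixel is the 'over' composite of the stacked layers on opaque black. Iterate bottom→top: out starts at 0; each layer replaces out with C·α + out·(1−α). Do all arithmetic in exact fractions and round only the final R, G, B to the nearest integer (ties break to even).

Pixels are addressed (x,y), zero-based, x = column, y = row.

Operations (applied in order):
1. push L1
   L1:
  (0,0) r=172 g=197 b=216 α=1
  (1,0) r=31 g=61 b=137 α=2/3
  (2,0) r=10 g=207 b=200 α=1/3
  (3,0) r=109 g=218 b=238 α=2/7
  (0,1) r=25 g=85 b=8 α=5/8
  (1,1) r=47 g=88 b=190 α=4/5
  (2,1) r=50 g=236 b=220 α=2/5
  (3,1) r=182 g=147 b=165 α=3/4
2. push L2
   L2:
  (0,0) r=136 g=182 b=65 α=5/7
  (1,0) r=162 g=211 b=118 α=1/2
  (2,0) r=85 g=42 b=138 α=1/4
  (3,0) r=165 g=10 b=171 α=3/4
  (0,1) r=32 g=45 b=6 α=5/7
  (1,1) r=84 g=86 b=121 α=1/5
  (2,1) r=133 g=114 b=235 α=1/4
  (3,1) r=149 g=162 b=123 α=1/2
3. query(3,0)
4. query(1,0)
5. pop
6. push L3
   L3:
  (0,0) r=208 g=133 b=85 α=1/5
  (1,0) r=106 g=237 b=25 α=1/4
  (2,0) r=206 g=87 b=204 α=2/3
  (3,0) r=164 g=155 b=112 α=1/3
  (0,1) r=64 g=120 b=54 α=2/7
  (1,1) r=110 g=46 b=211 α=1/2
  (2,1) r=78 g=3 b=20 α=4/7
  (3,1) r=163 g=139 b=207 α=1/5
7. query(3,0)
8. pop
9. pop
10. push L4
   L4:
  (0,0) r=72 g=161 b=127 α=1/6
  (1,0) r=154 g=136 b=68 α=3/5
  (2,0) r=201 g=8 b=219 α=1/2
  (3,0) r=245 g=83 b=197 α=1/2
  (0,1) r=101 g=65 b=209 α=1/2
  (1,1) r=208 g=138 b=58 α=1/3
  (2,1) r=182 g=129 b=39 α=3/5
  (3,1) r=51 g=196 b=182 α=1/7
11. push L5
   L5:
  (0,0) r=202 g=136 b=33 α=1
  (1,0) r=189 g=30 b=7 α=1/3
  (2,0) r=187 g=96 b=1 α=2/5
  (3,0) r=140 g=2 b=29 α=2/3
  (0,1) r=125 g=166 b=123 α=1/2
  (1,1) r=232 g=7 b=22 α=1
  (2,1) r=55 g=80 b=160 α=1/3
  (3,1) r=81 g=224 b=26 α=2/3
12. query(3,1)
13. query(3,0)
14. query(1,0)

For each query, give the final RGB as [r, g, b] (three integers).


query (3,0) [L1,L2] — begin 0,0,0
after L1 α=2/7: [218/7, 436/7, 68]
after L2 α=3/4: [3683/28, 323/14, 581/4]
= [132, 23, 145]

at x=1,y=0 over L1,L2:
L1 α=2/3: [62/3, 122/3, 274/3]
L2 α=1/2: [274/3, 755/6, 314/3]
= [91, 126, 105]

at x=3,y=0 over L1,L3:
+L1 (α=2/7) → [218/7, 436/7, 68]
+L3 (α=1/3) → [528/7, 1957/21, 248/3]
rounded: [75, 93, 83]

(3,1) stack=L4,L5; from [0,0,0]:
L4 α=1/7: [51/7, 28, 26]
L5 α=2/3: [395/7, 476/3, 26]
= [56, 159, 26]

query (3,0) [L4,L5] — begin 0,0,0
+L4 (α=1/2) → [245/2, 83/2, 197/2]
+L5 (α=2/3) → [805/6, 91/6, 313/6]
= [134, 15, 52]

query (1,0) [L4,L5] — begin 0,0,0
after L4 α=3/5: [462/5, 408/5, 204/5]
after L5 α=1/3: [623/5, 322/5, 443/15]
rounded: [125, 64, 30]


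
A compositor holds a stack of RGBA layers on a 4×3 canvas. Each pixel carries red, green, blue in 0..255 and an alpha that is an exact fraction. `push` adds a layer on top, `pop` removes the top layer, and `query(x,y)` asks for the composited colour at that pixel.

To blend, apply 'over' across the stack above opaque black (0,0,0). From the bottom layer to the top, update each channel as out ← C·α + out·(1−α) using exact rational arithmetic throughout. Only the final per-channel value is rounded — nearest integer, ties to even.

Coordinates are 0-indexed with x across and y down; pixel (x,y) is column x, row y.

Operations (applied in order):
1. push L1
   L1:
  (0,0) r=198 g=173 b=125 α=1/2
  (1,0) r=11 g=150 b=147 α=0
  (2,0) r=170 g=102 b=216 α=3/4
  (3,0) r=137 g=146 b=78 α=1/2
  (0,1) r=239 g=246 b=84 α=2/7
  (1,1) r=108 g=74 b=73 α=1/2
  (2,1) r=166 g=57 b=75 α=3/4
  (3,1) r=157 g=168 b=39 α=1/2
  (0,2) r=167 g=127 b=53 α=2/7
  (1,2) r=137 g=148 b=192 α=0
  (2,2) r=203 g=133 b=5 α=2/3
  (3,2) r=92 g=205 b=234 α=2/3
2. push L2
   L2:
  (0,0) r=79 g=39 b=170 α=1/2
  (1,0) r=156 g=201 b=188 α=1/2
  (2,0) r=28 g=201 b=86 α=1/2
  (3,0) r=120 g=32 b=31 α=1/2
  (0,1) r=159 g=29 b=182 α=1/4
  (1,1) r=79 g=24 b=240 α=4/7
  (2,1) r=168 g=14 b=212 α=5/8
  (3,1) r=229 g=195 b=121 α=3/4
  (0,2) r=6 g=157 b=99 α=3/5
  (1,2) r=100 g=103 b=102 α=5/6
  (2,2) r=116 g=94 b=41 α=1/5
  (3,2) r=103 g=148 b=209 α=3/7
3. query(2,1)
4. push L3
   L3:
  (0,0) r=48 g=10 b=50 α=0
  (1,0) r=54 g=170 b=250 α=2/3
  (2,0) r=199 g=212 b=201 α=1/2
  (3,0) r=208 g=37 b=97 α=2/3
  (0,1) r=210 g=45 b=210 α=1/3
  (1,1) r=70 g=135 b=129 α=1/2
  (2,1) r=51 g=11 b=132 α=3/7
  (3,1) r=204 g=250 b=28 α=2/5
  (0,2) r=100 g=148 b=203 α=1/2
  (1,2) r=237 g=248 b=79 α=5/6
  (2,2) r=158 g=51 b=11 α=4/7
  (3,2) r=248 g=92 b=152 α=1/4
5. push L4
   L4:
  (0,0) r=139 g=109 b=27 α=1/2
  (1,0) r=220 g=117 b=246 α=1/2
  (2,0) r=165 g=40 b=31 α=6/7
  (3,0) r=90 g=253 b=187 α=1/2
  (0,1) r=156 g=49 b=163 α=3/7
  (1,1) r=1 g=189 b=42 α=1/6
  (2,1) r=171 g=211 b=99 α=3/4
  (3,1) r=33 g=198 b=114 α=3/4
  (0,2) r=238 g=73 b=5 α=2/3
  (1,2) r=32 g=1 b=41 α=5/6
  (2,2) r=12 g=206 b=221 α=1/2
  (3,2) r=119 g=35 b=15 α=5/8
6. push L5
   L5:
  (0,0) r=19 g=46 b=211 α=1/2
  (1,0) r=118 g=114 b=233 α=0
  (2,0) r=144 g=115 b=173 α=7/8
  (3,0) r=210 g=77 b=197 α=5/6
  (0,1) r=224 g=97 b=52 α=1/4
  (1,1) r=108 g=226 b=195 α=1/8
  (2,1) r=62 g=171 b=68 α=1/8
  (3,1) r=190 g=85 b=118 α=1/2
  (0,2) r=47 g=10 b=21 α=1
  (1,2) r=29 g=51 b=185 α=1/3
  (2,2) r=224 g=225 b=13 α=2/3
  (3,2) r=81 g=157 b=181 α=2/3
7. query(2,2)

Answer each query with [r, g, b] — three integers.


(2,1) stack=L1,L2; from [0,0,0]:
after L1 α=3/4: [249/2, 171/4, 225/4]
after L2 α=5/8: [2427/16, 793/32, 4915/32]
→ [152, 25, 154]

query (2,2) [L1,L2,L3,L4,L5] — begin 0,0,0
after L1 α=2/3: [406/3, 266/3, 10/3]
after L2 α=1/5: [1972/15, 1346/15, 163/15]
after L3 α=4/7: [5132/35, 338/5, 383/35]
after L4 α=1/2: [2776/35, 684/5, 4059/35]
after L5 α=2/3: [6152/35, 978/5, 4969/105]
rounded: [176, 196, 47]


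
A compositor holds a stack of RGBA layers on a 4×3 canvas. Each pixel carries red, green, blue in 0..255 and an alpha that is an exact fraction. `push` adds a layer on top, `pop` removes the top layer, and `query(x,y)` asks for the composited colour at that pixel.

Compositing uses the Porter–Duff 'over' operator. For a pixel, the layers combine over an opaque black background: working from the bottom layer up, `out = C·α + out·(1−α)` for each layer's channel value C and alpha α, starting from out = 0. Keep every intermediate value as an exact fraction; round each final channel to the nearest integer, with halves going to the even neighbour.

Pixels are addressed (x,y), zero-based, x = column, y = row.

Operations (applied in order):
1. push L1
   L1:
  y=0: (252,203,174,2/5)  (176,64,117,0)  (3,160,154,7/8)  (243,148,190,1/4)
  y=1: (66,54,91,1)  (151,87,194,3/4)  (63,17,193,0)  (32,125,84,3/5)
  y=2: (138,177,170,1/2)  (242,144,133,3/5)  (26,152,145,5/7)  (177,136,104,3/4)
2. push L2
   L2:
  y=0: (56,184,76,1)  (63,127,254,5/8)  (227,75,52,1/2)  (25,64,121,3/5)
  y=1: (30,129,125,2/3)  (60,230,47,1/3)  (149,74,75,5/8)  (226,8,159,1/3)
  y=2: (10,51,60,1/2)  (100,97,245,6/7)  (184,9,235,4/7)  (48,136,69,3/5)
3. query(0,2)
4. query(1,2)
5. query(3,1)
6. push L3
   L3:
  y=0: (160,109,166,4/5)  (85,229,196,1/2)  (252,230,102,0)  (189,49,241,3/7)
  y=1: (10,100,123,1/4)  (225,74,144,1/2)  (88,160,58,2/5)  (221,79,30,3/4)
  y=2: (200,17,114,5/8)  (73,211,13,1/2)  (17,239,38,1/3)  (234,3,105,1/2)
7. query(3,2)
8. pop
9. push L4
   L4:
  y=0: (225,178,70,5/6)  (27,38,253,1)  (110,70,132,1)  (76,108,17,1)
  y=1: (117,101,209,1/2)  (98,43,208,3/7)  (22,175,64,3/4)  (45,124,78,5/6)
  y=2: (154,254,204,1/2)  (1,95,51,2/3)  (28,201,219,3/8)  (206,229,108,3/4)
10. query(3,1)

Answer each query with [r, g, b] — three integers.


(0,2) stack=L1,L2; from [0,0,0]:
+L1 (α=1/2) → [69, 177/2, 85]
+L2 (α=1/2) → [79/2, 279/4, 145/2]
rounded: [40, 70, 72]

query (1,2) [L1,L2] — begin 0,0,0
L1 α=3/5: [726/5, 432/5, 399/5]
L2 α=6/7: [3726/35, 3342/35, 1107/5]
= [106, 95, 221]

at x=3,y=1 over L1,L2:
+L1 (α=3/5) → [96/5, 75, 252/5]
+L2 (α=1/3) → [1322/15, 158/3, 433/5]
→ [88, 53, 87]

at x=3,y=2 over L1,L2,L3:
after L1 α=3/4: [531/4, 102, 78]
after L2 α=3/5: [819/10, 612/5, 363/5]
after L3 α=1/2: [3159/20, 627/10, 444/5]
rounded: [158, 63, 89]

at x=3,y=1 over L1,L2,L4:
+L1 (α=3/5) → [96/5, 75, 252/5]
+L2 (α=1/3) → [1322/15, 158/3, 433/5]
+L4 (α=5/6) → [4697/90, 1009/9, 2383/30]
→ [52, 112, 79]


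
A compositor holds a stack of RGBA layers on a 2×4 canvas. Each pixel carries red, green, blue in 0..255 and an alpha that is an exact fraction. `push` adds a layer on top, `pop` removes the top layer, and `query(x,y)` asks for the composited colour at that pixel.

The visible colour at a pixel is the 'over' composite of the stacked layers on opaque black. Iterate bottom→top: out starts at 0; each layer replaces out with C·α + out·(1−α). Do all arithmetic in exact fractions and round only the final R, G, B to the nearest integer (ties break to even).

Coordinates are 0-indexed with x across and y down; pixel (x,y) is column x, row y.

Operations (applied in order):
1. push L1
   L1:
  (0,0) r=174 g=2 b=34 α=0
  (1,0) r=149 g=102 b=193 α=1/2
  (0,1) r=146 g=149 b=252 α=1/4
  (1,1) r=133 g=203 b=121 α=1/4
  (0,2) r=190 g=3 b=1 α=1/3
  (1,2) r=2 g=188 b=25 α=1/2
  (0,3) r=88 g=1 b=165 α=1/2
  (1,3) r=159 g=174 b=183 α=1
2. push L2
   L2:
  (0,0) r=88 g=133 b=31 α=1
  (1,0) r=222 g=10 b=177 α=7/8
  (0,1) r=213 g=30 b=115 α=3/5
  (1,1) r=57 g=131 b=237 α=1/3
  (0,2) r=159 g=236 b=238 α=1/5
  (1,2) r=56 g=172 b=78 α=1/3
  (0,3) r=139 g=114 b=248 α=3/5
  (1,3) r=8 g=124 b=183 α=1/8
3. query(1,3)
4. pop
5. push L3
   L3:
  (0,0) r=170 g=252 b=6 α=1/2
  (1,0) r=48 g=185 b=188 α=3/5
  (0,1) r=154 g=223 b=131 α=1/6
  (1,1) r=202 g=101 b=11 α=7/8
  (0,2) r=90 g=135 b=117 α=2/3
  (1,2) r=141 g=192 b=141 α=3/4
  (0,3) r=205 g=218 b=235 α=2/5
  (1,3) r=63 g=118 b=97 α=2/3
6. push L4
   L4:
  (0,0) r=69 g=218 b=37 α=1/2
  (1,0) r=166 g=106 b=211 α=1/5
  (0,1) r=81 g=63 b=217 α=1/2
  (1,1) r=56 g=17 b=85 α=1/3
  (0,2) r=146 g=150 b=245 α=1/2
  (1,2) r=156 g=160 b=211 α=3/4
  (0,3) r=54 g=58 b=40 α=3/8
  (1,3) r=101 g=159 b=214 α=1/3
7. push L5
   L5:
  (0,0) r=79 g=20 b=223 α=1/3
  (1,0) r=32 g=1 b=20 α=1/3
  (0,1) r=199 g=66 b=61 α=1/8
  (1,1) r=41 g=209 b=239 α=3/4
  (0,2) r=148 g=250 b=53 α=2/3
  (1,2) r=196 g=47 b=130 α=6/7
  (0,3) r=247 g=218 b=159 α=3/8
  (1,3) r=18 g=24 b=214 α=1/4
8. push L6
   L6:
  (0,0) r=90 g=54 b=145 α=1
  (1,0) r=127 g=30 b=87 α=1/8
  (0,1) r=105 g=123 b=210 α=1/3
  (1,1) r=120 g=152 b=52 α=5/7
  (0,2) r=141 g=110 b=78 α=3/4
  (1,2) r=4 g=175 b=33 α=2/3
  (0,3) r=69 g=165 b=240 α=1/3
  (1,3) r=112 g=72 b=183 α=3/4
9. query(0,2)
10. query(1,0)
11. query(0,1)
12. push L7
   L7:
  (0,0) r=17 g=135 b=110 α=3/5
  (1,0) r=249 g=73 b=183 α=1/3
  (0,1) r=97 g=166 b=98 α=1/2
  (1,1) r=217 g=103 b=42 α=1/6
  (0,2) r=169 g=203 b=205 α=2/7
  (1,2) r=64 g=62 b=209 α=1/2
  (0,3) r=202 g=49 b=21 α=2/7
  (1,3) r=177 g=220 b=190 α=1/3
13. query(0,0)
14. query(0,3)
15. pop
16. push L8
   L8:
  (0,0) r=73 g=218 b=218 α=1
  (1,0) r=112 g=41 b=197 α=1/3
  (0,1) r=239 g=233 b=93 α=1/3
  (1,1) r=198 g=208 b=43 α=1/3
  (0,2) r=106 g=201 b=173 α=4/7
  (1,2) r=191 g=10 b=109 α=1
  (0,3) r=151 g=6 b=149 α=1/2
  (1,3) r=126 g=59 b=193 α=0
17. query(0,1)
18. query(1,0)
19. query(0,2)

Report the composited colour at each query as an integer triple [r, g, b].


query (1,3) [L1,L2] — begin 0,0,0
after L1 α=1: [159, 174, 183]
after L2 α=1/8: [1121/8, 671/4, 183]
→ [140, 168, 183]

at x=0,y=2 over L1,L3,L4,L5,L6:
+L1 (α=1/3) → [190/3, 1, 1/3]
+L3 (α=2/3) → [730/9, 271/3, 703/9]
+L4 (α=1/2) → [1022/9, 721/6, 1454/9]
+L5 (α=2/3) → [3686/27, 3721/18, 2408/27]
+L6 (α=3/4) → [15107/108, 9661/72, 4363/54]
→ [140, 134, 81]

query (1,0) [L1,L3,L4,L5,L6] — begin 0,0,0
L1 α=1/2: [149/2, 51, 193/2]
L3 α=3/5: [293/5, 657/5, 757/5]
L4 α=1/5: [2002/25, 3158/25, 4083/25]
L5 α=1/3: [4804/75, 6341/75, 8666/75]
L6 α=1/8: [43153/600, 46637/600, 67187/600]
= [72, 78, 112]

(0,1) stack=L1,L3,L4,L5,L6; from [0,0,0]:
after L1 α=1/4: [73/2, 149/4, 63]
after L3 α=1/6: [673/12, 1637/24, 223/3]
after L4 α=1/2: [1645/24, 3149/48, 437/3]
after L5 α=1/8: [16291/192, 25211/384, 1621/12]
after L6 α=1/3: [26371/288, 48827/576, 2881/18]
→ [92, 85, 160]

at x=0,y=0 over L1,L3,L4,L5,L6,L7:
+L1 (α=0) → [0, 0, 0]
+L3 (α=1/2) → [85, 126, 3]
+L4 (α=1/2) → [77, 172, 20]
+L5 (α=1/3) → [233/3, 364/3, 263/3]
+L6 (α=1) → [90, 54, 145]
+L7 (α=3/5) → [231/5, 513/5, 124]
rounded: [46, 103, 124]

query (0,3) [L1,L3,L4,L5,L6,L7] — begin 0,0,0
after L1 α=1/2: [44, 1/2, 165/2]
after L3 α=2/5: [542/5, 175/2, 287/2]
after L4 α=3/8: [88, 1223/16, 1675/16]
after L5 α=3/8: [1181/8, 16579/128, 16007/128]
after L6 α=1/3: [1457/12, 27139/192, 31367/192]
after L7 α=2/7: [12133/84, 22073/192, 23557/192]
→ [144, 115, 123]

(0,1) stack=L1,L3,L4,L5,L6,L8; from [0,0,0]:
after L1 α=1/4: [73/2, 149/4, 63]
after L3 α=1/6: [673/12, 1637/24, 223/3]
after L4 α=1/2: [1645/24, 3149/48, 437/3]
after L5 α=1/8: [16291/192, 25211/384, 1621/12]
after L6 α=1/3: [26371/288, 48827/576, 2881/18]
after L8 α=1/3: [60787/432, 115931/864, 3718/27]
= [141, 134, 138]

query (1,0) [L1,L3,L4,L5,L6,L8] — begin 0,0,0
L1 α=1/2: [149/2, 51, 193/2]
L3 α=3/5: [293/5, 657/5, 757/5]
L4 α=1/5: [2002/25, 3158/25, 4083/25]
L5 α=1/3: [4804/75, 6341/75, 8666/75]
L6 α=1/8: [43153/600, 46637/600, 67187/600]
L8 α=1/3: [76753/900, 58937/900, 126287/900]
→ [85, 65, 140]

at x=0,y=2 over L1,L3,L4,L5,L6,L8:
+L1 (α=1/3) → [190/3, 1, 1/3]
+L3 (α=2/3) → [730/9, 271/3, 703/9]
+L4 (α=1/2) → [1022/9, 721/6, 1454/9]
+L5 (α=2/3) → [3686/27, 3721/18, 2408/27]
+L6 (α=3/4) → [15107/108, 9661/72, 4363/54]
+L8 (α=4/7) → [30371/252, 28957/168, 16819/126]
→ [121, 172, 133]
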